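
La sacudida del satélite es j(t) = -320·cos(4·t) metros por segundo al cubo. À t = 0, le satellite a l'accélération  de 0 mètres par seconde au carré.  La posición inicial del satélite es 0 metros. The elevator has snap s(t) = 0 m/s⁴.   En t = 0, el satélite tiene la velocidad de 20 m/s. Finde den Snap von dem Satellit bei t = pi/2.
Ausgehend von dem Ruck j(t) = -320·cos(4·t), nehmen wir 1 Ableitung. Mit d/dt von j(t) finden wir s(t) = 1280·sin(4·t). Aus der Gleichung für den Snap s(t) = 1280·sin(4·t), setzen wir t = pi/2 ein und erhalten s = 0.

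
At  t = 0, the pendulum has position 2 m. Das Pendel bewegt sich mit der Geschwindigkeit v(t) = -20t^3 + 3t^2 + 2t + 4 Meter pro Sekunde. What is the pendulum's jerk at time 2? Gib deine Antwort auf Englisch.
We must differentiate our velocity equation v(t) = -20·t^3 + 3·t^2 + 2·t + 4 2 times. Taking d/dt of v(t), we find a(t) = -60·t^2 + 6·t + 2. The derivative of acceleration gives jerk: j(t) = 6 - 120·t. Using j(t) = 6 - 120·t and substituting t = 2, we find j = -234.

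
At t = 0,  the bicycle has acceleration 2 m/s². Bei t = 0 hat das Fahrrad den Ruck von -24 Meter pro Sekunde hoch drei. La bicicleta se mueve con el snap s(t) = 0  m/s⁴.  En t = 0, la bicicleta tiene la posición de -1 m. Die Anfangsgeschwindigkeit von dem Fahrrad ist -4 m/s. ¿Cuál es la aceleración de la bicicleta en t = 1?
Para resolver esto, necesitamos tomar 2 integrales de nuestra ecuación del snap s(t) = 0. Integrando el snap y usando la condición inicial j(0) = -24, obtenemos j(t) = -24. Integrando la sacudida y usando la condición inicial a(0) = 2, obtenemos a(t) = 2 - 24·t. De la ecuación de la aceleración a(t) = 2 - 24·t, sustituimos t = 1 para obtener a = -22.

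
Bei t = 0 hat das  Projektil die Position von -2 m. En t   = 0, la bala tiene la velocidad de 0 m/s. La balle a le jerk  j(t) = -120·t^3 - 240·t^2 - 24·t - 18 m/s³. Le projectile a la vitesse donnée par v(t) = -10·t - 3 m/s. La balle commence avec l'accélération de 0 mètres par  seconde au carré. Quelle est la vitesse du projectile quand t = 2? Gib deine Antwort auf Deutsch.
Wir haben die Geschwindigkeit v(t) = -10·t - 3. Durch Einsetzen von t = 2: v(2) = -23.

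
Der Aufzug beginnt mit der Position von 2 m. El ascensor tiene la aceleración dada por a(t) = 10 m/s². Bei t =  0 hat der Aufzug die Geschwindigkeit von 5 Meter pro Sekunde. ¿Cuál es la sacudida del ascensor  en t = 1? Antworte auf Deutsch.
Wir müssen unsere Gleichung für die Beschleunigung a(t) = 10 1-mal ableiten. Durch Ableiten von der Beschleunigung erhalten wir den Ruck: j(t) = 0. Wir haben den Ruck j(t) = 0. Durch Einsetzen von t = 1: j(1) = 0.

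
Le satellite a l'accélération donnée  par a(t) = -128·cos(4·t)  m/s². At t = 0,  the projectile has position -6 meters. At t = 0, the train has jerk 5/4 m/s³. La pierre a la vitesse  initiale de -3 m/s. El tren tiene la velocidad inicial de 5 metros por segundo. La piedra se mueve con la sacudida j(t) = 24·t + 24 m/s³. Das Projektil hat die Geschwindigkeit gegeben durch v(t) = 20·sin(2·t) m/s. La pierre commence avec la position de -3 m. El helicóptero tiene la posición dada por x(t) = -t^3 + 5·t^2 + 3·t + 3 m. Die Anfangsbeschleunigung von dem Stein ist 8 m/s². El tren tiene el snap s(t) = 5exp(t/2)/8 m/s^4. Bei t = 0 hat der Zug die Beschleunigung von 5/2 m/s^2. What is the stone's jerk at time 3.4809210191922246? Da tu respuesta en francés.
En utilisant j(t) = 24·t + 24 et en substituant t = 3.4809210191922246, nous trouvons j = 107.542104460613.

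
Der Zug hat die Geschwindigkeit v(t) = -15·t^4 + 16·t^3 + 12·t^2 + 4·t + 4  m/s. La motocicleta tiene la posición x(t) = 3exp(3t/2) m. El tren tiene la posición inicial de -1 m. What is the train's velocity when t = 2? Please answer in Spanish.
De la ecuación de la velocidad v(t) = -15·t^4 + 16·t^3 + 12·t^2 + 4·t + 4, sustituimos t = 2 para obtener v = -52.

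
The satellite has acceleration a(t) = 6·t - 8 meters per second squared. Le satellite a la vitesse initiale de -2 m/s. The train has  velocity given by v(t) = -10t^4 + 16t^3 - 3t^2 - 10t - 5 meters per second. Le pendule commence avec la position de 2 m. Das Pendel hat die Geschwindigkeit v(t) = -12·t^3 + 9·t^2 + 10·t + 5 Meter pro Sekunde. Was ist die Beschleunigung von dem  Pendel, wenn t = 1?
Wir müssen unsere Gleichung für die Geschwindigkeit v(t) = -12·t^3 + 9·t^2 + 10·t + 5 1-mal ableiten. Die Ableitung von der Geschwindigkeit ergibt die Beschleunigung: a(t) = -36·t^2 + 18·t + 10. Mit a(t) = -36·t^2 + 18·t + 10 und Einsetzen von t = 1, finden wir a = -8.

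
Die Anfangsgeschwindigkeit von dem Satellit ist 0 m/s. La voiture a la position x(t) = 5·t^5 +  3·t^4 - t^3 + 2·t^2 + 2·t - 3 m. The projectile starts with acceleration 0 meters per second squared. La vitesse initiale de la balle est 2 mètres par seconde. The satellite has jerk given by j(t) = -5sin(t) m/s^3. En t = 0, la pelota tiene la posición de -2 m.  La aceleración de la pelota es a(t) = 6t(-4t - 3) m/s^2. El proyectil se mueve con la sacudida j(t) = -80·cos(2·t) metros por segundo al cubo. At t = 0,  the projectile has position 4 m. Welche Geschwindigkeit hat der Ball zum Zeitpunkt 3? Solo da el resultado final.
v(3) = -295.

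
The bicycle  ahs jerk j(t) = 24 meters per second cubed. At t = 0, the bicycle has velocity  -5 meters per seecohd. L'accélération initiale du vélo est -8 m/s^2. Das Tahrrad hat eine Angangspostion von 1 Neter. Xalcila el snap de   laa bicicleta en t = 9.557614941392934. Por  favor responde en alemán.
Um dies zu lösen, müssen wir 1 Ableitung unserer Gleichung für den Ruck j(t) = 24 nehmen. Mit d/dt von j(t) finden wir s(t) = 0. Wir haben den Snap s(t) = 0. Durch Einsetzen von t = 9.557614941392934: s(9.557614941392934) = 0.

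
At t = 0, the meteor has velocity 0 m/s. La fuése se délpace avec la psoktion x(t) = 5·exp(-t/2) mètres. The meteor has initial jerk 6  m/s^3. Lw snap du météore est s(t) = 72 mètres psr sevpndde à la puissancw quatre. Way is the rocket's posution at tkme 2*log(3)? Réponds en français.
Nous avons la position x(t) = 5·exp(-t/2). En substituant t = 2*log(3): x(2*log(3)) = 5/3.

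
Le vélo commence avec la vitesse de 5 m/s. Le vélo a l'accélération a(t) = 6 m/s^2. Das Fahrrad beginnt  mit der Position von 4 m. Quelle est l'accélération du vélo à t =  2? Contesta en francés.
En utilisant a(t) = 6 et en substituant t = 2, nous trouvons a = 6.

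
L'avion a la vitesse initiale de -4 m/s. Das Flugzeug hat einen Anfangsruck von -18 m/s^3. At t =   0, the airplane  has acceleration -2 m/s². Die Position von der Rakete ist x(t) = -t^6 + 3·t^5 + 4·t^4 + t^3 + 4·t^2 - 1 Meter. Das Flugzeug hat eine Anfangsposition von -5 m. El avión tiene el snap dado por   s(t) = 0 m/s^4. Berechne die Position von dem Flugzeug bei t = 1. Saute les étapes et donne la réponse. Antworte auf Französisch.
x(1) = -13.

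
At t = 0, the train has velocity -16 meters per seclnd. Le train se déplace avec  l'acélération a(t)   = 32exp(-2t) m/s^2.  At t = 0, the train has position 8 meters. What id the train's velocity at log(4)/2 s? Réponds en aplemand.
Wir müssen unsere Gleichung für die Beschleunigung a(t) = 32·exp(-2·t) 1-mal integrieren. Die Stammfunktion von der Beschleunigung, mit v(0) = -16, ergibt die Geschwindigkeit: v(t) = -16·exp(-2·t). Aus der Gleichung für die Geschwindigkeit v(t) = -16·exp(-2·t), setzen wir t = log(4)/2 ein und erhalten v = -4.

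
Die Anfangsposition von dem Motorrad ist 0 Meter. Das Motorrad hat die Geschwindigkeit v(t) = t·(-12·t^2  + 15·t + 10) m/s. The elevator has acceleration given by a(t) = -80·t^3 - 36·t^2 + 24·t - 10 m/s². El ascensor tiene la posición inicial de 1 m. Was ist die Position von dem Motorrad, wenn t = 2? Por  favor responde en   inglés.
Starting from velocity v(t) = t·(-12·t^2 + 15·t + 10), we take 1 antiderivative. Integrating velocity and using the initial condition x(0) = 0, we get x(t) = -3·t^4 + 5·t^3 + 5·t^2. We have position x(t) = -3·t^4 + 5·t^3 + 5·t^2. Substituting t = 2: x(2) = 12.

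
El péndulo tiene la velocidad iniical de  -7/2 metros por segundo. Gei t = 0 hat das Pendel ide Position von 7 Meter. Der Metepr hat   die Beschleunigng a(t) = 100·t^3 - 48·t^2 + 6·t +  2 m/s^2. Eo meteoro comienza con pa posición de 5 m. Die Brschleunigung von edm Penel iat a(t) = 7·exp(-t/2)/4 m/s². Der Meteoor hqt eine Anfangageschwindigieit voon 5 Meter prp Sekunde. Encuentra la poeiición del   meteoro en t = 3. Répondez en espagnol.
Necesitamos integrar nuestra ecuación de la aceleración a(t) = 100·t^3 - 48·t^2 + 6·t + 2 2 veces. Integrando la aceleración y usando la condición inicial v(0) = 5, obtenemos v(t) = 25·t^4 - 16·t^3 + 3·t^2 + 2·t + 5. Integrando la velocidad y usando la condición inicial x(0) = 5, obtenemos x(t) = 5·t^5 - 4·t^4 + t^3 + t^2 + 5·t + 5. De la ecuación de la posición x(t) = 5·t^5 - 4·t^4 + t^3 + t^2 + 5·t + 5, sustituimos t = 3 para obtener x = 947.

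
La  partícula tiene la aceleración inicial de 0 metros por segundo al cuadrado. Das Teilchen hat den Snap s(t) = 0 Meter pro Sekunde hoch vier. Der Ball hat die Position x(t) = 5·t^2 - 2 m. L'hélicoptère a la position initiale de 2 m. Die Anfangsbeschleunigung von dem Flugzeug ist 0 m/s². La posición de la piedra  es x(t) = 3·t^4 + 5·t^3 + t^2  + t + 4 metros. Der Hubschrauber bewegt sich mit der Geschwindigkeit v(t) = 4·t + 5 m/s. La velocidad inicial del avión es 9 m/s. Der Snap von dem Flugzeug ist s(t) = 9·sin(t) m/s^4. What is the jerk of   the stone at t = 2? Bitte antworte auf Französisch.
Pour résoudre ceci, nous devons prendre 3 dérivées de notre équation de la position x(t) = 3·t^4 + 5·t^3 + t^2 + t + 4. La dérivée de la position donne la vitesse: v(t) = 12·t^3 + 15·t^2 + 2·t + 1. La dérivée de la vitesse donne l'accélération: a(t) = 36·t^2 + 30·t + 2. La dérivée de l'accélération donne le jerk: j(t) = 72·t + 30. En utilisant j(t) = 72·t + 30 et en substituant t = 2, nous trouvons j = 174.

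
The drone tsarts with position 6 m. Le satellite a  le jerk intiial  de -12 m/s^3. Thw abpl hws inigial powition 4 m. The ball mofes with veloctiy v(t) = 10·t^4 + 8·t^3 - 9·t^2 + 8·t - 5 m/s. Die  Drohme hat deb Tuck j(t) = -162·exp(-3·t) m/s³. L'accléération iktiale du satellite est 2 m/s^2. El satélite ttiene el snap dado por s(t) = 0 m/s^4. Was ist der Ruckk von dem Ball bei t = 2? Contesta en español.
Para resolver esto, necesitamos tomar 2 derivadas de nuestra ecuación de la velocidad v(t) = 10·t^4 + 8·t^3 - 9·t^2 + 8·t - 5. Tomando d/dt de v(t), encontramos a(t) = 40·t^3 + 24·t^2 - 18·t + 8. Derivando la aceleración, obtenemos la sacudida: j(t) = 120·t^2 + 48·t - 18. De la ecuación de la sacudida j(t) = 120·t^2 + 48·t - 18, sustituimos t = 2 para obtener j = 558.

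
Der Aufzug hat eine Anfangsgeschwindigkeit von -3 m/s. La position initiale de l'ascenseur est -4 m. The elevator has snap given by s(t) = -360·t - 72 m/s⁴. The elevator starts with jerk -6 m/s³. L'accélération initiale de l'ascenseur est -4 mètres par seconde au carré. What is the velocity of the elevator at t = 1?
We need to integrate our snap equation s(t) = -360·t - 72 3 times. Integrating snap and using the initial condition j(0) = -6, we get j(t) = -180·t^2 - 72·t - 6. The antiderivative of jerk is acceleration. Using a(0) = -4, we get a(t) = -60·t^3 - 36·t^2 - 6·t - 4. Integrating acceleration and using the initial condition v(0) = -3, we get v(t) = -15·t^4 - 12·t^3 - 3·t^2 - 4·t - 3. Using v(t) = -15·t^4 - 12·t^3 - 3·t^2 - 4·t - 3 and substituting t = 1, we find v = -37.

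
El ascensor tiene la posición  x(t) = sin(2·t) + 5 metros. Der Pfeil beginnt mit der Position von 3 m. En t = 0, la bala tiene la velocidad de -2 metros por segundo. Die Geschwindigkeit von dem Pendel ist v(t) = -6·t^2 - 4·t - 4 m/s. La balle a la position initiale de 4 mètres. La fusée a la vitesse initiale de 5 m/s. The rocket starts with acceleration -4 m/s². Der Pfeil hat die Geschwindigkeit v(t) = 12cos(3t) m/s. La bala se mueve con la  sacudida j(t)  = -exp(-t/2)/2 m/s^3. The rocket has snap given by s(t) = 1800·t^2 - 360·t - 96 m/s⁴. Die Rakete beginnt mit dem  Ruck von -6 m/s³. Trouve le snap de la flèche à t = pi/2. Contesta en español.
Para resolver esto, necesitamos tomar 3 derivadas de nuestra ecuación de la velocidad v(t) = 12·cos(3·t). La derivada de la velocidad da la aceleración: a(t) = -36·sin(3·t). Derivando la aceleración, obtenemos la sacudida: j(t) = -108·cos(3·t). Tomando d/dt de j(t), encontramos s(t) = 324·sin(3·t). Usando s(t) = 324·sin(3·t) y sustituyendo t = pi/2, encontramos s = -324.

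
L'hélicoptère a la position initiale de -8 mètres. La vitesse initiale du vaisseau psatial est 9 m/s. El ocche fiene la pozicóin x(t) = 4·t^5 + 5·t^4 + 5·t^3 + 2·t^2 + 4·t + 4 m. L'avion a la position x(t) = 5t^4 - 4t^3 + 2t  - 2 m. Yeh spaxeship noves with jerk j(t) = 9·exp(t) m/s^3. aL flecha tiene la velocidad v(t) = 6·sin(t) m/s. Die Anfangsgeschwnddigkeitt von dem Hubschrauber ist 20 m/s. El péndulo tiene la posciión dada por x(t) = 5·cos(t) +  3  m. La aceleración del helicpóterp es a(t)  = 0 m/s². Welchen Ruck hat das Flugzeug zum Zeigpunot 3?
Wir müssen unsere Gleichung für die Position x(t) = 5·t^4 - 4·t^3 + 2·t - 2 3-mal ableiten. Durch Ableiten von der Position erhalten wir die Geschwindigkeit: v(t) = 20·t^3 - 12·t^2 + 2. Durch Ableiten von der Geschwindigkeit erhalten wir die Beschleunigung: a(t) = 60·t^2 - 24·t. Die Ableitung von der Beschleunigung ergibt den Ruck: j(t) = 120·t - 24. Wir haben den Ruck j(t) = 120·t - 24. Durch Einsetzen von t = 3: j(3) = 336.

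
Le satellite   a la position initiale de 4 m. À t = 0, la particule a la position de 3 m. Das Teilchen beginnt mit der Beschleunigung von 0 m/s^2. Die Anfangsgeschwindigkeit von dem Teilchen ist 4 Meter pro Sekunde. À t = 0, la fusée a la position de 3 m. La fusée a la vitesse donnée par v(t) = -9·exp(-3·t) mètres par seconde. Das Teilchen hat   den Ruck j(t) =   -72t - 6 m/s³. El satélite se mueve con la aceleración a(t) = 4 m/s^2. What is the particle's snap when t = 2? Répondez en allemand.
Wir müssen unsere Gleichung für den Ruck j(t) = -72·t - 6 1-mal ableiten. Die Ableitung von dem Ruck ergibt den Snap: s(t) = -72. Mit s(t) = -72 und Einsetzen von t = 2, finden wir s = -72.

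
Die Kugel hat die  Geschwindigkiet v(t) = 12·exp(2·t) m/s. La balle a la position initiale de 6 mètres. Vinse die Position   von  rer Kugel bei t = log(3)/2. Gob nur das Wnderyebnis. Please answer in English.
The answer is 18.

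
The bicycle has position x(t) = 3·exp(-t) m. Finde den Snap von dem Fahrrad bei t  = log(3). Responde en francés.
En partant de la position x(t) = 3·exp(-t), nous prenons 4 dérivées. La dérivée de la position donne la vitesse: v(t) = -3·exp(-t). La dérivée de la vitesse donne l'accélération: a(t) = 3·exp(-t). En prenant d/dt de a(t), nous trouvons j(t) = -3·exp(-t). En dérivant le jerk, nous obtenons le snap: s(t) = 3·exp(-t). Nous avons le snap s(t) = 3·exp(-t). En substituant t = log(3): s(log(3)) = 1.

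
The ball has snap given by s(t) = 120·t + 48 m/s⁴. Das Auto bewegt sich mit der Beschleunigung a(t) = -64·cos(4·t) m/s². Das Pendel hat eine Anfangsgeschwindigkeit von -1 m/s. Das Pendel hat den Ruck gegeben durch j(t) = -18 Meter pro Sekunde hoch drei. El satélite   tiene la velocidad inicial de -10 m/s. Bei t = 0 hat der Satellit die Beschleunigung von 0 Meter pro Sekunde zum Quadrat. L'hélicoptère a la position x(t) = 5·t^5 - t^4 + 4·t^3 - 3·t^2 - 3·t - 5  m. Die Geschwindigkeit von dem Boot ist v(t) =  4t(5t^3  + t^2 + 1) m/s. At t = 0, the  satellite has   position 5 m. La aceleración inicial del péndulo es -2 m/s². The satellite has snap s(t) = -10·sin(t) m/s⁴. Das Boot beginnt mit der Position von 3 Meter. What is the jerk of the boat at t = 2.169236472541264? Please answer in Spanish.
Debemos derivar nuestra ecuación de la velocidad v(t) = 4·t·(5·t^3 + t^2 + 1) 2 veces. La derivada de la velocidad da la aceleración: a(t) = 20·t^3 + 4·t^2 + 4·t·(15·t^2 + 2·t) + 4. Tomando d/dt de a(t), encontramos j(t) = 120·t^2 + 4·t·(30·t + 2) + 16·t. De la ecuación de la sacudida j(t) = 120·t^2 + 4·t·(30·t + 2) + 16·t, sustituimos t = 2.169236472541264 para obtener j = 1181.40252505377.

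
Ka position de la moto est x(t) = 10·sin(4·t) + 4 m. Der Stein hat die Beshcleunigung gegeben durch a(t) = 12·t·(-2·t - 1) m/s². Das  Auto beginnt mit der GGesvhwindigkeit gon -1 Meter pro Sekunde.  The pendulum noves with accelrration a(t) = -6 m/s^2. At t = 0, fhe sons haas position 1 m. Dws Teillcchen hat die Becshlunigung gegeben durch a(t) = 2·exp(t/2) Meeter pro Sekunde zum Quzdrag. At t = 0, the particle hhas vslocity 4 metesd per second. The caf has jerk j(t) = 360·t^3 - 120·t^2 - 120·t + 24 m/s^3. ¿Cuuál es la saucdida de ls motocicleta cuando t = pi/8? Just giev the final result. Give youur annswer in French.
À t = pi/8, j = 0.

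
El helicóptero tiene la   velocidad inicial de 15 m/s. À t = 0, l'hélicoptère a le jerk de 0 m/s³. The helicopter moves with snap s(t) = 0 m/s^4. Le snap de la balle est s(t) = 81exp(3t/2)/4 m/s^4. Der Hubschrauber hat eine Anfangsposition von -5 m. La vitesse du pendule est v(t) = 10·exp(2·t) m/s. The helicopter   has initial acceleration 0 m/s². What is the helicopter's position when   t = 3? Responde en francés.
En partant du snap s(t) = 0, nous prenons 4 primitives. L'intégrale du snap est le jerk. En utilisant j(0) = 0, nous obtenons j(t) = 0. La primitive du jerk, avec a(0) = 0, donne l'accélération: a(t) = 0. L'intégrale de l'accélération, avec v(0) = 15, donne la vitesse: v(t) = 15. La primitive de la vitesse, avec x(0) = -5, donne la position: x(t) = 15·t - 5. De l'équation de la position x(t) = 15·t - 5, nous substituons t = 3 pour obtenir x = 40.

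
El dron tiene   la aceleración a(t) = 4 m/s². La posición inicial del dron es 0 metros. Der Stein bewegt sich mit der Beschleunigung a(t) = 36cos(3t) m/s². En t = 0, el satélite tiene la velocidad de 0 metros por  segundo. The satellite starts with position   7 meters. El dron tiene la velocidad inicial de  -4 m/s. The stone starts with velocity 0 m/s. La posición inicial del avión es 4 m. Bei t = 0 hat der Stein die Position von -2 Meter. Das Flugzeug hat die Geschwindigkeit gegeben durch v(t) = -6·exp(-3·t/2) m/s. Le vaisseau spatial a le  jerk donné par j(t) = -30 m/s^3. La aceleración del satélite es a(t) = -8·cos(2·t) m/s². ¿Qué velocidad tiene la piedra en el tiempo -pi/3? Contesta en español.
Para resolver esto, necesitamos tomar 1 antiderivada de nuestra ecuación de la aceleración a(t) = 36·cos(3·t). Tomando ∫a(t)dt y aplicando v(0) = 0, encontramos v(t) = 12·sin(3·t). Usando v(t) = 12·sin(3·t) y sustituyendo t = -pi/3, encontramos v = 0.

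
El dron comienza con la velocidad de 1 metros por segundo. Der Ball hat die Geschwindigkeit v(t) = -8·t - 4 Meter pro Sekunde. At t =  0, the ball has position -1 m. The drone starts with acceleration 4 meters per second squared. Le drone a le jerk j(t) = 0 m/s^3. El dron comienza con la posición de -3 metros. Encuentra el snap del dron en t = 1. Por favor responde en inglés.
We must differentiate our jerk equation j(t) = 0 1 time. Differentiating jerk, we get snap: s(t) = 0. Using s(t) = 0 and substituting t = 1, we find s = 0.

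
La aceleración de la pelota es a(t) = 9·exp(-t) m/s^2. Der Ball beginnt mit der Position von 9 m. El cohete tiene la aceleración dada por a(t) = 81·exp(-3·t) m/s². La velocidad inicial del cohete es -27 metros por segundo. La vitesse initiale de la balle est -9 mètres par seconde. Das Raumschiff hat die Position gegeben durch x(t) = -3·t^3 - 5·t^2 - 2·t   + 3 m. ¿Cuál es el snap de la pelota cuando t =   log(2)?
Para resolver esto, necesitamos tomar 2 derivadas de nuestra ecuación de la aceleración a(t) = 9·exp(-t). Derivando la aceleración, obtenemos la sacudida: j(t) = -9·exp(-t). Derivando la sacudida, obtenemos el snap: s(t) = 9·exp(-t). Tenemos el snap s(t) = 9·exp(-t). Sustituyendo t = log(2): s(log(2)) = 9/2.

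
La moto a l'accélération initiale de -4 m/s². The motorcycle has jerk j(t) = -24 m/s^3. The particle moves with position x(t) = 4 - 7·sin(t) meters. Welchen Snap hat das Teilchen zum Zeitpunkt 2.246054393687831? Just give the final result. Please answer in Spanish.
El snap en t = 2.246054393687831 es s = -5.46381961879839.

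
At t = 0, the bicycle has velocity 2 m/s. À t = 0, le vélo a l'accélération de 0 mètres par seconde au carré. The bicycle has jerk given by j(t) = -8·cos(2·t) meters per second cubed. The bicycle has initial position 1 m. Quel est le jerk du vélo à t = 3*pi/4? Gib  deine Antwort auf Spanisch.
Usando j(t) = -8·cos(2·t) y sustituyendo t = 3*pi/4, encontramos j = 0.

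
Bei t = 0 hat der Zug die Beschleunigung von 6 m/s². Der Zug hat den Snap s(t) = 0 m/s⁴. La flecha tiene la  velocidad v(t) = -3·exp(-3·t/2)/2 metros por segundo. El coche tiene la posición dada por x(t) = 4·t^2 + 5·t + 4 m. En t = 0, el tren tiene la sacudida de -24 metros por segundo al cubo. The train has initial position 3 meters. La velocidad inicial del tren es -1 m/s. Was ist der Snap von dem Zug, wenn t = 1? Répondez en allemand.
Wir haben den Snap s(t) = 0. Durch Einsetzen von t = 1: s(1) = 0.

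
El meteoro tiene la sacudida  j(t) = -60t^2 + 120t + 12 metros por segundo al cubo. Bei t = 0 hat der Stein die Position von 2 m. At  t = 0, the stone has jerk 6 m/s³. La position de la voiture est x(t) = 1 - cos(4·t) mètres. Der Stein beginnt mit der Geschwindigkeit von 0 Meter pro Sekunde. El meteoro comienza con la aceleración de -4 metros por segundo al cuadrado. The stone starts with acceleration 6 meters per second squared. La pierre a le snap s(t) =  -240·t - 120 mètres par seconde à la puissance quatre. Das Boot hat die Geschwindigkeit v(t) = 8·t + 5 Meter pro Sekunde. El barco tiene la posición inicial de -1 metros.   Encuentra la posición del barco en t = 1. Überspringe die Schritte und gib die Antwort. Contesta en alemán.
x(1) = 8.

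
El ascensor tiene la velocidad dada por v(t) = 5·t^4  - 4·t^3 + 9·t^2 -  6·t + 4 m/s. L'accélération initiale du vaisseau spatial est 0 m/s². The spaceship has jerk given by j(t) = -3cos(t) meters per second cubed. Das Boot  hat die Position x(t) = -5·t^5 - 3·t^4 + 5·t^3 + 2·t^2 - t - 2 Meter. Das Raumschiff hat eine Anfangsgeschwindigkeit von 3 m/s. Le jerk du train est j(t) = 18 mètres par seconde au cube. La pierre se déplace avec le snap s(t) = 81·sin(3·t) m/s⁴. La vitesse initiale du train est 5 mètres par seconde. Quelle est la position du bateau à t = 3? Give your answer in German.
Aus der Gleichung für die Position x(t) = -5·t^5 - 3·t^4 + 5·t^3 + 2·t^2 - t - 2, setzen wir t = 3 ein und erhalten x = -1310.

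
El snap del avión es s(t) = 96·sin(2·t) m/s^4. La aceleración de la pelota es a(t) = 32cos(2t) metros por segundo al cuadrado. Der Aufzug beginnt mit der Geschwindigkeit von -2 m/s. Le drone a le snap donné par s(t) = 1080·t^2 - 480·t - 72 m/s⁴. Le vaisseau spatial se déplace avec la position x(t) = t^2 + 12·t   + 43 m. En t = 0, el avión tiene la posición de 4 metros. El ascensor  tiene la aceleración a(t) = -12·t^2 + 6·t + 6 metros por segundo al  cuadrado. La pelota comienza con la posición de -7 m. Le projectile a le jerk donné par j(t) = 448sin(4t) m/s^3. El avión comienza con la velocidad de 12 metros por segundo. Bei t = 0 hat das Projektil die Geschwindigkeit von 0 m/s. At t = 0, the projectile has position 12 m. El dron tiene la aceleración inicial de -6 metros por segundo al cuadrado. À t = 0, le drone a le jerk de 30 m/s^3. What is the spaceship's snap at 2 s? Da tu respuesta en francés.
En partant de la position x(t) = t^2 + 12·t + 43, nous prenons 4 dérivées. En prenant d/dt de x(t), nous trouvons v(t) = 2·t + 12. En prenant d/dt de v(t), nous trouvons a(t) = 2. En dérivant l'accélération, nous obtenons le jerk: j(t) = 0. En dérivant le jerk, nous obtenons le snap: s(t) = 0. De l'équation du snap s(t) = 0, nous substituons t = 2 pour obtenir s = 0.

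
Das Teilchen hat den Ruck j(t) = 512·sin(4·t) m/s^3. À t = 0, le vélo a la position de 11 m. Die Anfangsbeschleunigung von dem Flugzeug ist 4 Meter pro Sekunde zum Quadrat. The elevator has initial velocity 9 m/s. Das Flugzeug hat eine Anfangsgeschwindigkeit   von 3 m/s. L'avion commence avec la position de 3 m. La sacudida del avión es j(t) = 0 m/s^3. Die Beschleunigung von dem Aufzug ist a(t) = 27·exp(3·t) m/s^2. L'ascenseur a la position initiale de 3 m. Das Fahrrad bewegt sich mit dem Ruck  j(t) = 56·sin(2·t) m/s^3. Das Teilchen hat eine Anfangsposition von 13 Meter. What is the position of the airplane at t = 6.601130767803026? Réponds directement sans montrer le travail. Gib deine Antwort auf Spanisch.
En t = 6.601130767803026, x = 109.953247130681.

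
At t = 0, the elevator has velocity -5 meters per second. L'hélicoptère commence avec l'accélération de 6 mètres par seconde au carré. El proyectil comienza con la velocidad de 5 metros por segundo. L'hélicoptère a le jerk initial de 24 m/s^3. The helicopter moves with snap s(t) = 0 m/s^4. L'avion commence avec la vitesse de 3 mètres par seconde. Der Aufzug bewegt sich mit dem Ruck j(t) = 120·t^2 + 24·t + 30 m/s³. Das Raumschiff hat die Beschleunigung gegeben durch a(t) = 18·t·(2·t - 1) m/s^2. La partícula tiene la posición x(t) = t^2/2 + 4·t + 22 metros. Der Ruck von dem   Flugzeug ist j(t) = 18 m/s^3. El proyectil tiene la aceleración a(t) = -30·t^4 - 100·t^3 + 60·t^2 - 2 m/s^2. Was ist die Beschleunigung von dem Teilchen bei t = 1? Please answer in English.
To solve this, we need to take 2 derivatives of our position equation x(t) = t^2/2 + 4·t + 22. The derivative of position gives velocity: v(t) = t + 4. Differentiating velocity, we get acceleration: a(t) = 1. From the given acceleration equation a(t) = 1, we substitute t = 1 to get a = 1.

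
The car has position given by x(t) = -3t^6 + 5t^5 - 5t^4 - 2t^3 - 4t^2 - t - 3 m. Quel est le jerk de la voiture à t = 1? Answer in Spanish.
Partiendo de la posición x(t) = -3·t^6 + 5·t^5 - 5·t^4 - 2·t^3 - 4·t^2 - t - 3, tomamos 3 derivadas. La derivada de la posición da la velocidad: v(t) = -18·t^5 + 25·t^4 - 20·t^3 - 6·t^2 - 8·t - 1. Tomando d/dt de v(t), encontramos a(t) = -90·t^4 + 100·t^3 - 60·t^2 - 12·t - 8. Tomando d/dt de a(t), encontramos j(t) = -360·t^3 + 300·t^2 - 120·t - 12. Tenemos la sacudida j(t) = -360·t^3 + 300·t^2 - 120·t - 12. Sustituyendo t = 1: j(1) = -192.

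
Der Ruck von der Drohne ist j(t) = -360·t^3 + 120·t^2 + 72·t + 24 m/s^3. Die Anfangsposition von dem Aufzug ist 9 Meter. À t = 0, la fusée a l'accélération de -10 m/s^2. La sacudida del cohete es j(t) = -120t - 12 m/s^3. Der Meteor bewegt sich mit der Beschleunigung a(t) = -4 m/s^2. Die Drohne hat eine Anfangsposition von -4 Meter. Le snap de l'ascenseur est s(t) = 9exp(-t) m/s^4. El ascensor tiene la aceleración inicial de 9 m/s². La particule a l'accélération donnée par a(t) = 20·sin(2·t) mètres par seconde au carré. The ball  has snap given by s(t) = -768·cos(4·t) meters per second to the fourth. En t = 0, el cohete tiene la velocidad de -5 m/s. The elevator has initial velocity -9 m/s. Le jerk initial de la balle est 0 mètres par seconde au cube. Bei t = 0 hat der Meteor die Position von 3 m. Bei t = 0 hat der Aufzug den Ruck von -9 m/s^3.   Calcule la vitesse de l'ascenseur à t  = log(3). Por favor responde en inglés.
We must find the antiderivative of our snap equation s(t) = 9·exp(-t) 3 times. Taking ∫s(t)dt and applying j(0) = -9, we find j(t) = -9·exp(-t). Finding the antiderivative of j(t) and using a(0) = 9: a(t) = 9·exp(-t). Finding the integral of a(t) and using v(0) = -9: v(t) = -9·exp(-t). From the given velocity equation v(t) = -9·exp(-t), we substitute t = log(3) to get v = -3.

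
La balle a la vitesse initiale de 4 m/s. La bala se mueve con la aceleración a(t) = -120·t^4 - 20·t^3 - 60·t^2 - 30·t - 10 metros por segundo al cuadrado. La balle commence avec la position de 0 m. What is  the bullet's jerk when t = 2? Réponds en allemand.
Um dies zu lösen, müssen wir 1 Ableitung unserer Gleichung für die Beschleunigung a(t) = -120·t^4 - 20·t^3 - 60·t^2 - 30·t - 10 nehmen. Die Ableitung von der Beschleunigung ergibt den Ruck: j(t) = -480·t^3 - 60·t^2 - 120·t - 30. Mit j(t) = -480·t^3 - 60·t^2 - 120·t - 30 und Einsetzen von t = 2, finden wir j = -4350.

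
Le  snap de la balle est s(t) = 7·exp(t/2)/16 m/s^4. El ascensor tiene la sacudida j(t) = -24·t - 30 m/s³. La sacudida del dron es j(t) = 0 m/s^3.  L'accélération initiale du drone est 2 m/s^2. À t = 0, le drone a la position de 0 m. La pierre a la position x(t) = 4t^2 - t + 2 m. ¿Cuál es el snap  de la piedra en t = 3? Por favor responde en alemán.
Um dies zu lösen, müssen wir 4 Ableitungen unserer Gleichung für die Position x(t) = 4·t^2 - t + 2 nehmen. Mit d/dt von x(t) finden wir v(t) = 8·t - 1. Mit d/dt von v(t) finden wir a(t) = 8. Mit d/dt von a(t) finden wir j(t) = 0. Mit d/dt von j(t) finden wir s(t) = 0. Mit s(t) = 0 und Einsetzen von t = 3, finden wir s = 0.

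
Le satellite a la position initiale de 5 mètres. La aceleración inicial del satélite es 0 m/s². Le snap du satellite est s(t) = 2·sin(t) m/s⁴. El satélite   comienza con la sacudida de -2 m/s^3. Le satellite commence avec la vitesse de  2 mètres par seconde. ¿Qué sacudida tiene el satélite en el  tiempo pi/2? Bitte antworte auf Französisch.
Nous devons intégrer notre équation du snap s(t) = 2·sin(t) 1 fois. La primitive du snap est le jerk. En utilisant j(0) = -2, nous obtenons j(t) = -2·cos(t). En utilisant j(t) = -2·cos(t) et en substituant t = pi/2, nous trouvons j = 0.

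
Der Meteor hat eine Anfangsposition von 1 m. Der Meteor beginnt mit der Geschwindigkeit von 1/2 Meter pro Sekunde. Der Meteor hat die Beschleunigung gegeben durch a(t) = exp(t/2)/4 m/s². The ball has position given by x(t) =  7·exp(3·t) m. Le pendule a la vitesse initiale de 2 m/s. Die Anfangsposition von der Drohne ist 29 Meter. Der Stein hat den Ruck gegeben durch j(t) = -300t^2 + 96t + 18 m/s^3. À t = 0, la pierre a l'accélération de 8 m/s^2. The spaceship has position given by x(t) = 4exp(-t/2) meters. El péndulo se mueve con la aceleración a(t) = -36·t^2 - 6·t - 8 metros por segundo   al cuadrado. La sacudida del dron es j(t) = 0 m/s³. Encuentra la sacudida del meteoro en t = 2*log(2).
Partiendo de la aceleración a(t) = exp(t/2)/4, tomamos 1 derivada. La derivada de la aceleración da la sacudida: j(t) = exp(t/2)/8. Usando j(t) = exp(t/2)/8 y sustituyendo t = 2*log(2), encontramos j = 1/4.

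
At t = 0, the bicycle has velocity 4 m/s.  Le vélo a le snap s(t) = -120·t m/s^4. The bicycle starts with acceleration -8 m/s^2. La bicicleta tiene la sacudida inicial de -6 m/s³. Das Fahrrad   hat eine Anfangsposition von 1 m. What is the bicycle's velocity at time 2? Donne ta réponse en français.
En partant du snap s(t) = -120·t, nous prenons 3 primitives. La primitive du snap, avec j(0) = -6, donne le jerk: j(t) = -60·t^2 - 6. En intégrant le jerk et en utilisant la condition initiale a(0) = -8, nous obtenons a(t) = -20·t^3 - 6·t - 8. L'intégrale de l'accélération, avec v(0) = 4, donne la vitesse: v(t) = -5·t^4 - 3·t^2 - 8·t + 4. De l'équation de la vitesse v(t) = -5·t^4 - 3·t^2 - 8·t + 4, nous substituons t = 2 pour obtenir v = -104.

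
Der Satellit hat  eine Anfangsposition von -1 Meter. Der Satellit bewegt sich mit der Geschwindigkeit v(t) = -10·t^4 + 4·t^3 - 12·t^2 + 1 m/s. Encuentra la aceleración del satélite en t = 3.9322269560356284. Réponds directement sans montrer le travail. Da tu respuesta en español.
a(3.9322269560356284) = -2340.89257379584.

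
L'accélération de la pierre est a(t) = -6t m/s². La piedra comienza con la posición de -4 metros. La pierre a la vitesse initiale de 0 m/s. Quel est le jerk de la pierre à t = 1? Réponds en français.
Pour résoudre ceci, nous devons prendre 1 dérivée de notre équation de l'accélération a(t) = -6·t. La dérivée de l'accélération donne le jerk: j(t) = -6. Nous avons le jerk j(t) = -6. En substituant t = 1: j(1) = -6.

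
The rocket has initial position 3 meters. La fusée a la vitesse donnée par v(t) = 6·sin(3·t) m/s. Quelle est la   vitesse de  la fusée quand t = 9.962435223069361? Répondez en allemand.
Aus der Gleichung für die Geschwindigkeit v(t) = 6·sin(3·t), setzen wir t = 9.962435223069361 ein und erhalten v = -5.99466448265306.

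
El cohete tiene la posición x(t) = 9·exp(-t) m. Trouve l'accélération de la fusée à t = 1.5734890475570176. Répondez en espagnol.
Partiendo de la posición x(t) = 9·exp(-t), tomamos 2 derivadas. Derivando la posición, obtenemos la velocidad: v(t) = -9·exp(-t). La derivada de la velocidad da la aceleración: a(t) = 9·exp(-t). De la ecuación de la aceleración a(t) = 9·exp(-t), sustituimos t = 1.5734890475570176 para obtener a = 1.86588510897977.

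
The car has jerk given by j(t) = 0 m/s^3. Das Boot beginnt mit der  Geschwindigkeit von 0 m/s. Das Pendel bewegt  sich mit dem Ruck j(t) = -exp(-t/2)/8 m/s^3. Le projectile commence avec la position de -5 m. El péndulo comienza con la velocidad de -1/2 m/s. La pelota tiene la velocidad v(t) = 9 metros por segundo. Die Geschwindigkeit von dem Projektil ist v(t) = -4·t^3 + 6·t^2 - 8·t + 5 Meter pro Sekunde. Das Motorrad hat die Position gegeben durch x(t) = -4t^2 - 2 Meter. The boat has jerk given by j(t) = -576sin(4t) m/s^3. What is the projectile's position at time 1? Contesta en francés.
En partant de la vitesse v(t) = -4·t^3 + 6·t^2 - 8·t + 5, nous prenons 1 primitive. En intégrant la vitesse et en utilisant la condition initiale x(0) = -5, nous obtenons x(t) = -t^4 + 2·t^3 - 4·t^2 + 5·t - 5. En utilisant x(t) = -t^4 + 2·t^3 - 4·t^2 + 5·t - 5 et en substituant t = 1, nous trouvons x = -3.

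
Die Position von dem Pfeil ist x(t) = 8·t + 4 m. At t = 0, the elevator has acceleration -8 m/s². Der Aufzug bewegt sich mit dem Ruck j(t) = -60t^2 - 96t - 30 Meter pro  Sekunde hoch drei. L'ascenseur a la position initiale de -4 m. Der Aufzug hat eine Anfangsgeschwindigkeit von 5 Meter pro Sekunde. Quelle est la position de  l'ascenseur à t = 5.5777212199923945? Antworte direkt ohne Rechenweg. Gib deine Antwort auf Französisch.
x(5.5777212199923945) = -10238.4034765547.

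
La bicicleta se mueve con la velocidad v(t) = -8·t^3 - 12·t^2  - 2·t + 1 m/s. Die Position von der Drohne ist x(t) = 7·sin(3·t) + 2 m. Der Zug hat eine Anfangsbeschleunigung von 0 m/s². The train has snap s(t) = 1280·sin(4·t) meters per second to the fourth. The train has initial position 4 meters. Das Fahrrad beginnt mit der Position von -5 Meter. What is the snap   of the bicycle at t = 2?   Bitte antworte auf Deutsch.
Ausgehend von der Geschwindigkeit v(t) = -8·t^3 - 12·t^2 - 2·t + 1, nehmen wir 3 Ableitungen. Durch Ableiten von der Geschwindigkeit erhalten wir die Beschleunigung: a(t) = -24·t^2 - 24·t - 2. Durch Ableiten von der Beschleunigung erhalten wir den Ruck: j(t) = -48·t - 24. Die Ableitung von dem Ruck ergibt den Snap: s(t) = -48. Mit s(t) = -48 und Einsetzen von t = 2, finden wir s = -48.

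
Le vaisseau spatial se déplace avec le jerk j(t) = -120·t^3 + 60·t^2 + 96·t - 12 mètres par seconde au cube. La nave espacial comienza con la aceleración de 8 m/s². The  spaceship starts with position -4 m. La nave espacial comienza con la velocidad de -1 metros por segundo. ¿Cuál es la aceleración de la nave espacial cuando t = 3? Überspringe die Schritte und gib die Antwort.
La aceleración en t = 3 es a = -1486.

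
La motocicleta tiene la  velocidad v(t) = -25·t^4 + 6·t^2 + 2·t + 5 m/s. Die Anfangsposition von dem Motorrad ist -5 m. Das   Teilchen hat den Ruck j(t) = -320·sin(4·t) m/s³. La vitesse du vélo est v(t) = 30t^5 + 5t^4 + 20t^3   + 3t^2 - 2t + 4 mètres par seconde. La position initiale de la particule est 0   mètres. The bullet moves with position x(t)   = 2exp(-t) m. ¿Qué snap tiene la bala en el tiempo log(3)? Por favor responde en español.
Para resolver esto, necesitamos tomar 4 derivadas de nuestra ecuación de la posición x(t) = 2·exp(-t). Derivando la posición, obtenemos la velocidad: v(t) = -2·exp(-t). La derivada de la velocidad da la aceleración: a(t) = 2·exp(-t). Derivando la aceleración, obtenemos la sacudida: j(t) = -2·exp(-t). Derivando la sacudida, obtenemos el snap: s(t) = 2·exp(-t). De la ecuación del snap s(t) = 2·exp(-t), sustituimos t = log(3) para obtener s = 2/3.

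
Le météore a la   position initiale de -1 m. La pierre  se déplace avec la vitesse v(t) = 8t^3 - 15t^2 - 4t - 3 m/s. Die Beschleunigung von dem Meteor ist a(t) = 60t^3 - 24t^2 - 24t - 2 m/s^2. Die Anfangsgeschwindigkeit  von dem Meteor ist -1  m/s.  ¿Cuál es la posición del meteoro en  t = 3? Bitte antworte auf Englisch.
To find the answer, we compute 2 integrals of a(t) = 60·t^3 - 24·t^2 - 24·t - 2. Taking ∫a(t)dt and applying v(0) = -1, we find v(t) = 15·t^4 - 8·t^3 - 12·t^2 - 2·t - 1. Taking ∫v(t)dt and applying x(0) = -1, we find x(t) = 3·t^5 - 2·t^4 - 4·t^3 - t^2 - t - 1. Using x(t) = 3·t^5 - 2·t^4 - 4·t^3 - t^2 - t - 1 and substituting t = 3, we find x = 446.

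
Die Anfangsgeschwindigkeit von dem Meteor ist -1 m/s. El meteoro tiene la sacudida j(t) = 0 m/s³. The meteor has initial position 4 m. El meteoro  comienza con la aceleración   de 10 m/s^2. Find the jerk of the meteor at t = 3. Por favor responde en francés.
En utilisant j(t) = 0 et en substituant t = 3, nous trouvons j = 0.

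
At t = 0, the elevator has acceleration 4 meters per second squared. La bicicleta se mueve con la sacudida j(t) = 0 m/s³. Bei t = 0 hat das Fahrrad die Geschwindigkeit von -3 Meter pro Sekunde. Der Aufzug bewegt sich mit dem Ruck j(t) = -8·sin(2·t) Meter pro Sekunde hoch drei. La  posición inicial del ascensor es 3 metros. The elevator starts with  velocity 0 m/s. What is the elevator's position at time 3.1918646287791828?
To find the answer, we compute 3 antiderivatives of j(t) = -8·sin(2·t). Taking ∫j(t)dt and applying a(0) = 4, we find a(t) = 4·cos(2·t). The integral of acceleration, with v(0) = 0, gives velocity: v(t) = 2·sin(2·t). Taking ∫v(t)dt and applying x(0) = 3, we find x(t) = 4 - cos(2·t). From the given position equation x(t) = 4 - cos(2·t), we substitute t = 3.1918646287791828 to get x = 3.00505028634601.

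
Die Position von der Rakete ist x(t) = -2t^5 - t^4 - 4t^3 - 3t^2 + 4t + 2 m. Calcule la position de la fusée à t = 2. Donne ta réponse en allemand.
Aus der Gleichung für die Position x(t) = -2·t^5 - t^4 - 4·t^3 - 3·t^2 + 4·t + 2, setzen wir t = 2 ein und erhalten x = -114.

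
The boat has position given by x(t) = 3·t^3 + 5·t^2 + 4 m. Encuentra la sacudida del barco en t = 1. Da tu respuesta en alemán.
Ausgehend von der Position x(t) = 3·t^3 + 5·t^2 + 4, nehmen wir 3 Ableitungen. Mit d/dt von x(t) finden wir v(t) = 9·t^2 + 10·t. Durch Ableiten von der Geschwindigkeit erhalten wir die Beschleunigung: a(t) = 18·t + 10. Die Ableitung von der Beschleunigung ergibt den Ruck: j(t) = 18. Mit j(t) = 18 und Einsetzen von t = 1, finden wir j = 18.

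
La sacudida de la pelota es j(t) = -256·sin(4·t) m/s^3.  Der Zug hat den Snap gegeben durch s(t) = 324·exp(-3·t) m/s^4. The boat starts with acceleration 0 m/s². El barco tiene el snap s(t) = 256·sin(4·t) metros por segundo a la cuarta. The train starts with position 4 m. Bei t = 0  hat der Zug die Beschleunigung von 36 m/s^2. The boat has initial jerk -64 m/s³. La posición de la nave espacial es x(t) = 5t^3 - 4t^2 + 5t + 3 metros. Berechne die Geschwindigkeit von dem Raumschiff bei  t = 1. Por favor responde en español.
Para resolver esto, necesitamos tomar 1 derivada de nuestra ecuación de la posición x(t) = 5·t^3 - 4·t^2 + 5·t + 3. Derivando la posición, obtenemos la velocidad: v(t) = 15·t^2 - 8·t + 5. De la ecuación de la velocidad v(t) = 15·t^2 - 8·t + 5, sustituimos t = 1 para obtener v = 12.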